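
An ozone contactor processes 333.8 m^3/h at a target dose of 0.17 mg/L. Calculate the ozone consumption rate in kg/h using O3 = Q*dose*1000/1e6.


O3 demand (mg/h) = Q * dose * 1000 = 333.8 * 0.17 * 1000 = 56746 mg/h
Convert mg to kg: 56746 / 1e6 = 0.056746 kg/h

0.056746 kg/h


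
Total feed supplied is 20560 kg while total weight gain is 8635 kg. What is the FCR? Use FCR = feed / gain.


FCR = feed consumed / weight gained
FCR = 20560 kg / 8635 kg = 2.38101

2.38101


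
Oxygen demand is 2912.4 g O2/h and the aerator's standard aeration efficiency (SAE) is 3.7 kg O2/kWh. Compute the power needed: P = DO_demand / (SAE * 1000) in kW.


SAE in g O2/kWh = 3.7 * 1000 = 3700 g/kWh
P = DO_demand / SAE_g = 2912.4 / 3700 = 0.787135 kW

0.787135 kW


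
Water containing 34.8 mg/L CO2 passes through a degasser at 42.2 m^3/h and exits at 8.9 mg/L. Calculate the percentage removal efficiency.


CO2_out / CO2_in = 8.9 / 34.8 = 0.25574713
Fraction remaining = 0.25574713
efficiency = (1 - 0.25574713) * 100 = 74.4253 %

74.4253 %


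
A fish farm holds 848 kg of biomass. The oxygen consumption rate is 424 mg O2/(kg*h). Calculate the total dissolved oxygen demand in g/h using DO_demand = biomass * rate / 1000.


Total O2 consumption (mg/h) = 848 kg * 424 mg/(kg*h) = 359552 mg/h
Convert to g/h: 359552 / 1000 = 359.552 g/h

359.552 g/h


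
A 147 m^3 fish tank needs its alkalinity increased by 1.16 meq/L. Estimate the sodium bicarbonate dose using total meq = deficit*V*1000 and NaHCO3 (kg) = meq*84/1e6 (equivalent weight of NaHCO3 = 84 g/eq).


Tank volume in L = 147 m^3 * 1000 = 147000 L
Total meq required = 1.16 meq/L * 147000 L = 170520 meq
NaHCO3 mass = 170520 meq * 84 mg/meq / 1e6 = 14.3237 kg

14.3237 kg


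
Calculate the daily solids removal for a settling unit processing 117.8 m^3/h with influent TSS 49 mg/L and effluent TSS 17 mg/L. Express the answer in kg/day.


Concentration drop: TSS_in - TSS_out = 49 - 17 = 32 mg/L
Hourly solids removed = Q * dTSS = 117.8 m^3/h * 32 mg/L = 3769.6 g/h  (m^3/h * mg/L = g/h)
Daily solids removed = 3769.6 * 24 = 90470.4 g/day
Convert g to kg: 90470.4 / 1000 = 90.4704 kg/day

90.4704 kg/day


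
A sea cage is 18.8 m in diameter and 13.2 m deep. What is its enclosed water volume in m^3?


r = d/2 = 18.8/2 = 9.4 m
Base area = pi*r^2 = pi*9.4^2 = 277.59113 m^2
Volume = 277.59113 * 13.2 = 3664.2 m^3

3664.2 m^3


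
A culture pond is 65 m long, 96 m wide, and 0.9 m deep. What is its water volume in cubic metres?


Base area = L * W = 65 * 96 = 6240 m^2
Volume = area * depth = 6240 * 0.9 = 5616 m^3

5616 m^3


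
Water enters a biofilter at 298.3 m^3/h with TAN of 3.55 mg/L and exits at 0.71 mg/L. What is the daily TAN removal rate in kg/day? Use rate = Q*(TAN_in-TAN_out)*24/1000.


Concentration drop: TAN_in - TAN_out = 3.55 - 0.71 = 2.84 mg/L
Hourly TAN removed = Q * dTAN = 298.3 m^3/h * 2.84 mg/L = 847.172 g/h  (m^3/h * mg/L = g/h)
Daily TAN removed = 847.172 * 24 = 20332.128 g/day
Convert to kg/day: 20332.128 / 1000 = 20.332128 kg/day

20.332128 kg/day


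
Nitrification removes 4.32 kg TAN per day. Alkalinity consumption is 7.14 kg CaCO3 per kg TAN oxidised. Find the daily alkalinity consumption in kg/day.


Alkalinity factor: 7.14 kg CaCO3 consumed per kg TAN nitrified
alk = 4.32 kg TAN * 7.14 = 30.8448 kg CaCO3/day

30.8448 kg CaCO3/day


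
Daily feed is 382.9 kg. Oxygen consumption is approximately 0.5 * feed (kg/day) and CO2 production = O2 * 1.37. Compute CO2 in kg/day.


O2 = 382.9 * 0.5 = 191.45
CO2 = 191.45 * 1.37 = 262.2865

262.2865 kg/day


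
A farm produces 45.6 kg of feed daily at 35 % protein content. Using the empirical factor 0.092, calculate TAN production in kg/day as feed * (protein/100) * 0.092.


Protein in feed = 45.6 * 35/100 = 15.96 kg/day
TAN = protein * 0.092 = 15.96 * 0.092 = 1.46832 kg/day

1.46832 kg/day


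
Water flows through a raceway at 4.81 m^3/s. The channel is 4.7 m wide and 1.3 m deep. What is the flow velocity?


Cross-sectional area = W * d = 4.7 * 1.3 = 6.11 m^2
Velocity = Q / A = 4.81 / 6.11 = 0.787234 m/s

0.787234 m/s


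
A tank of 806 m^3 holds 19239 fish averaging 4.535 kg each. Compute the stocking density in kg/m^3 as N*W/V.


Total biomass = 19239 fish * 4.535 kg = 87248.865 kg
Density = total biomass / volume = 87248.865 / 806 = 108.249 kg/m^3

108.249 kg/m^3


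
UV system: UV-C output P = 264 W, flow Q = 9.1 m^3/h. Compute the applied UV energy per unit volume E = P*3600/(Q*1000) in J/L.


Energy delivered per hour = 264 W * 3600 s = 950400 J/h
Volume treated per hour = 9.1 m^3/h * 1000 = 9100 L/h
dose = 950400 / 9100 = 104.44 J/L

104.44 J/L


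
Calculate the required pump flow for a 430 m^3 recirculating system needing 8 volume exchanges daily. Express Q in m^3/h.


Daily recirculation volume = 430 m^3 * 8 = 3440 m^3/day
Flow rate Q = daily volume / 24 h = 3440 / 24 = 143.333 m^3/h

143.333 m^3/h


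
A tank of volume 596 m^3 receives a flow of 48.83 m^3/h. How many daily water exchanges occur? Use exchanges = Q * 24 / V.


Daily flow volume = 48.83 m^3/h * 24 h = 1171.92 m^3/day
Exchanges = daily flow / tank volume = 1171.92 / 596 = 1.96631 exchanges/day

1.96631 exchanges/day


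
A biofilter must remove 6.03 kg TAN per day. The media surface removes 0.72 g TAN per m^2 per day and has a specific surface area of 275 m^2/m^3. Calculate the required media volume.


A = 6.03*1000 / 0.72 = 8375 m^2
V = 8375 / 275 = 30.4545

30.4545 m^3


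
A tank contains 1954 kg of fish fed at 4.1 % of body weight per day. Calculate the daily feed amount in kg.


Feeding rate fraction = 4.1% / 100 = 0.041
Daily feed = 1954 kg * 0.041 = 80.114 kg/day

80.114 kg/day


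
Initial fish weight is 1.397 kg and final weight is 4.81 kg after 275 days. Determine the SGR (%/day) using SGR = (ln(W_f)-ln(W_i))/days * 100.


ln(W_f) = ln(4.81) = 1.5706971
ln(W_i) = ln(1.397) = 0.33432708
ln(W_f) - ln(W_i) = 1.5706971 - 0.33432708 = 1.23637
SGR = 1.23637 / 275 * 100 = 0.449589 %/day

0.449589 %/day


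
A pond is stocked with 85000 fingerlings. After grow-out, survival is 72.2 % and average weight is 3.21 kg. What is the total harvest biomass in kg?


Survivors = 85000 * 72.2/100 = 61370 fish
Harvest biomass = survivors * W_f = 61370 * 3.21 = 196997.7 kg

196997.7 kg


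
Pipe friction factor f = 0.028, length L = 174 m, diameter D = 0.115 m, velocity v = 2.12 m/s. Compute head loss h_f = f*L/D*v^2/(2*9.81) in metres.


v^2 = 2.12^2 = 4.4944 m^2/s^2
L/D = 174/0.115 = 1513.0435
h_f = f*(L/D)*v^2/(2g) = 0.028 * 1513.0435 * 4.4944 / 19.62 = 9.7047 m

9.7047 m


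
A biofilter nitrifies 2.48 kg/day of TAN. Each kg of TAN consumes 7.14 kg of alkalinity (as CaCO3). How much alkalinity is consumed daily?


Alkalinity factor: 7.14 kg CaCO3 consumed per kg TAN nitrified
alk = 2.48 kg TAN * 7.14 = 17.7072 kg CaCO3/day

17.7072 kg CaCO3/day


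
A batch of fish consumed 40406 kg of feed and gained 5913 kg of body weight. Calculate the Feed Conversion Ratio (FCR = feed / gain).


FCR = feed consumed / weight gained
FCR = 40406 kg / 5913 kg = 6.83342

6.83342


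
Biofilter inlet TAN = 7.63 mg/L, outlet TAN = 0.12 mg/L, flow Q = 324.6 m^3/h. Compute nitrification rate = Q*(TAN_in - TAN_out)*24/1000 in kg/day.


Concentration drop: TAN_in - TAN_out = 7.63 - 0.12 = 7.51 mg/L
Hourly TAN removed = Q * dTAN = 324.6 m^3/h * 7.51 mg/L = 2437.746 g/h  (m^3/h * mg/L = g/h)
Daily TAN removed = 2437.746 * 24 = 58505.904 g/day
Convert to kg/day: 58505.904 / 1000 = 58.505904 kg/day

58.505904 kg/day


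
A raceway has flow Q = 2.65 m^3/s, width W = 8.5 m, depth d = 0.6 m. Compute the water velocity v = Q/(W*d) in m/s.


Cross-sectional area = W * d = 8.5 * 0.6 = 5.1 m^2
Velocity = Q / A = 2.65 / 5.1 = 0.519608 m/s

0.519608 m/s


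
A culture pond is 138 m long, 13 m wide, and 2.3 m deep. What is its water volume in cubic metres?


Base area = L * W = 138 * 13 = 1794 m^2
Volume = area * depth = 1794 * 2.3 = 4126.2 m^3

4126.2 m^3


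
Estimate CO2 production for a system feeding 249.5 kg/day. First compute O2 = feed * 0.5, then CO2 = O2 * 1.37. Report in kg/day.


O2 = 249.5 * 0.5 = 124.75
CO2 = 124.75 * 1.37 = 170.9075

170.9075 kg/day


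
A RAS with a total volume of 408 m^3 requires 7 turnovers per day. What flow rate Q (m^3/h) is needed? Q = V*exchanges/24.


Daily recirculation volume = 408 m^3 * 7 = 2856 m^3/day
Flow rate Q = daily volume / 24 h = 2856 / 24 = 119 m^3/h

119 m^3/h


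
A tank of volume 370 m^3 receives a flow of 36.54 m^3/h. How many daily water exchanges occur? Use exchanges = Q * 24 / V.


Daily flow volume = 36.54 m^3/h * 24 h = 876.96 m^3/day
Exchanges = daily flow / tank volume = 876.96 / 370 = 2.37016 exchanges/day

2.37016 exchanges/day


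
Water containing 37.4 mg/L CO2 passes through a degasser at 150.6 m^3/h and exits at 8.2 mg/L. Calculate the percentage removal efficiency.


CO2_out / CO2_in = 8.2 / 37.4 = 0.21925134
Fraction remaining = 0.21925134
efficiency = (1 - 0.21925134) * 100 = 78.0749 %

78.0749 %


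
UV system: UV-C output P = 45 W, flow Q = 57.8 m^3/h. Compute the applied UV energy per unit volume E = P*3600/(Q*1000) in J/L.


Energy delivered per hour = 45 W * 3600 s = 162000 J/h
Volume treated per hour = 57.8 m^3/h * 1000 = 57800 L/h
dose = 162000 / 57800 = 2.80277 J/L

2.80277 J/L


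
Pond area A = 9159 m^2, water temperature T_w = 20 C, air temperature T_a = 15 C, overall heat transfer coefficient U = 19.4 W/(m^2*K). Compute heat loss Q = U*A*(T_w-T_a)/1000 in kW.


Temperature difference dT = 20 - 15 = 5 K
Heat loss (W) = U * A * dT = 19.4 * 9159 * 5 = 888423 W
Convert to kW: 888423 / 1000 = 888.423 kW

888.423 kW


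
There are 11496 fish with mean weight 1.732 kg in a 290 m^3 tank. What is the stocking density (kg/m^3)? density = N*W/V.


Total biomass = 11496 fish * 1.732 kg = 19911.072 kg
Density = total biomass / volume = 19911.072 / 290 = 68.6589 kg/m^3

68.6589 kg/m^3


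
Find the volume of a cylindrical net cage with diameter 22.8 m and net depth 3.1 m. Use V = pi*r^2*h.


r = d/2 = 22.8/2 = 11.4 m
Base area = pi*r^2 = pi*11.4^2 = 408.28138 m^2
Volume = 408.28138 * 3.1 = 1265.67 m^3

1265.67 m^3


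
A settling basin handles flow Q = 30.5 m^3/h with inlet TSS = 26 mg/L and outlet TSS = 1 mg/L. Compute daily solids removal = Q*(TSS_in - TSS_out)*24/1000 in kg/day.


Concentration drop: TSS_in - TSS_out = 26 - 1 = 25 mg/L
Hourly solids removed = Q * dTSS = 30.5 m^3/h * 25 mg/L = 762.5 g/h  (m^3/h * mg/L = g/h)
Daily solids removed = 762.5 * 24 = 18300 g/day
Convert g to kg: 18300 / 1000 = 18.3 kg/day

18.3 kg/day


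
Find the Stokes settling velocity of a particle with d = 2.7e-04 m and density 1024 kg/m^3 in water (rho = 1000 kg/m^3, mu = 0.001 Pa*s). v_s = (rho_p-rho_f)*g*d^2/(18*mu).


Density difference: rho_p - rho_f = 1024 - 1000 = 24 kg/m^3
d^2 = (2.7e-04)^2 = 7.29e-08 m^2
Numerator = (rho_p - rho_f) * g * d^2 = 24 * 9.81 * 7.29e-08 = 1.7163576e-05
Denominator = 18 * mu = 18 * 0.001 = 0.018
v_s = 1.7163576e-05 / 0.018 = 9.53532e-04 m/s
Check: Re = rho_f * v_s * d / mu = 1000 * 9.53532e-04 * 2.7e-04 / 0.001 = 0.257 < 1, so Stokes' law applies.

9.53532e-04 m/s


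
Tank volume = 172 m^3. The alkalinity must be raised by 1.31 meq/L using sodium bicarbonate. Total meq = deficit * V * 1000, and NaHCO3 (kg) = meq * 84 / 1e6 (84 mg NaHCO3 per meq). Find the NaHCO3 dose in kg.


Tank volume in L = 172 m^3 * 1000 = 172000 L
Total meq required = 1.31 meq/L * 172000 L = 225320 meq
NaHCO3 mass = 225320 meq * 84 mg/meq / 1e6 = 18.9269 kg

18.9269 kg


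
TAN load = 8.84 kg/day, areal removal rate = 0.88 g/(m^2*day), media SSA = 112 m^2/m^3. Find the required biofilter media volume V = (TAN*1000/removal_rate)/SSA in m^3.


A = 8.84*1000 / 0.88 = 10045.455 m^2
V = 10045.455 / 112 = 89.6916

89.6916 m^3


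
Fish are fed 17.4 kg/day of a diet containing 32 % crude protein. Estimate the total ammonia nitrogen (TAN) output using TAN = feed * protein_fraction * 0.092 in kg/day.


Protein in feed = 17.4 * 32/100 = 5.568 kg/day
TAN = protein * 0.092 = 5.568 * 0.092 = 0.512256 kg/day

0.512256 kg/day


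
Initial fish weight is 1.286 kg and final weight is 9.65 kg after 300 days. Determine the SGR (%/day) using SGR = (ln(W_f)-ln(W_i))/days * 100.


ln(W_f) = ln(9.65) = 2.2669579
ln(W_i) = ln(1.286) = 0.25153663
ln(W_f) - ln(W_i) = 2.2669579 - 0.25153663 = 2.0154213
SGR = 2.0154213 / 300 * 100 = 0.671807 %/day

0.671807 %/day


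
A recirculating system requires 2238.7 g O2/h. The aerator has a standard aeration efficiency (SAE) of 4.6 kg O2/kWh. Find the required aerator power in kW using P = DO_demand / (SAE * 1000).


SAE in g O2/kWh = 4.6 * 1000 = 4600 g/kWh
P = DO_demand / SAE_g = 2238.7 / 4600 = 0.486674 kW

0.486674 kW


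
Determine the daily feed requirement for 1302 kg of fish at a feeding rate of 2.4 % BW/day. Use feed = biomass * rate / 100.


Feeding rate fraction = 2.4% / 100 = 0.024
Daily feed = 1302 kg * 0.024 = 31.248 kg/day

31.248 kg/day


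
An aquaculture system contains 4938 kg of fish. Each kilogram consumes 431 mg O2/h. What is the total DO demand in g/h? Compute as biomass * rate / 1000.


Total O2 consumption (mg/h) = 4938 kg * 431 mg/(kg*h) = 2128278 mg/h
Convert to g/h: 2128278 / 1000 = 2128.278 g/h

2128.278 g/h


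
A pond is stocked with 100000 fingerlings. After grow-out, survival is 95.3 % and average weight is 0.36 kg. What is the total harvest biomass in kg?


Survivors = 100000 * 95.3/100 = 95300 fish
Harvest biomass = survivors * W_f = 95300 * 0.36 = 34308 kg

34308 kg


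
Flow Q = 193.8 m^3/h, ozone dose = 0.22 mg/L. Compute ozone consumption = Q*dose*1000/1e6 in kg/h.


O3 demand (mg/h) = Q * dose * 1000 = 193.8 * 0.22 * 1000 = 42636 mg/h
Convert mg to kg: 42636 / 1e6 = 0.042636 kg/h

0.042636 kg/h


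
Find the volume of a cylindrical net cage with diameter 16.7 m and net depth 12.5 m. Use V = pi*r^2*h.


r = d/2 = 16.7/2 = 8.35 m
Base area = pi*r^2 = pi*8.35^2 = 219.03969 m^2
Volume = 219.03969 * 12.5 = 2738 m^3

2738 m^3


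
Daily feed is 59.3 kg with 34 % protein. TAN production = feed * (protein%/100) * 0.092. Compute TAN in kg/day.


Protein in feed = 59.3 * 34/100 = 20.162 kg/day
TAN = protein * 0.092 = 20.162 * 0.092 = 1.854904 kg/day

1.854904 kg/day


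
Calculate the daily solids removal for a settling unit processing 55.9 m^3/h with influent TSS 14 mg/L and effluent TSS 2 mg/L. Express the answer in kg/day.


Concentration drop: TSS_in - TSS_out = 14 - 2 = 12 mg/L
Hourly solids removed = Q * dTSS = 55.9 m^3/h * 12 mg/L = 670.8 g/h  (m^3/h * mg/L = g/h)
Daily solids removed = 670.8 * 24 = 16099.2 g/day
Convert g to kg: 16099.2 / 1000 = 16.0992 kg/day

16.0992 kg/day


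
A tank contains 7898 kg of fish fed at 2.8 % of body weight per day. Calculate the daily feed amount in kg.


Feeding rate fraction = 2.8% / 100 = 0.028
Daily feed = 7898 kg * 0.028 = 221.144 kg/day

221.144 kg/day


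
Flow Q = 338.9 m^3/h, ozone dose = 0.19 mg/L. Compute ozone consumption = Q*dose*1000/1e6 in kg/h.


O3 demand (mg/h) = Q * dose * 1000 = 338.9 * 0.19 * 1000 = 64391 mg/h
Convert mg to kg: 64391 / 1e6 = 0.064391 kg/h

0.064391 kg/h


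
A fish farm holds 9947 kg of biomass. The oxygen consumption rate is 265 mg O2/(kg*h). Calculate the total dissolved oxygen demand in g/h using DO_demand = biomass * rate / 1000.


Total O2 consumption (mg/h) = 9947 kg * 265 mg/(kg*h) = 2635955 mg/h
Convert to g/h: 2635955 / 1000 = 2635.955 g/h

2635.955 g/h


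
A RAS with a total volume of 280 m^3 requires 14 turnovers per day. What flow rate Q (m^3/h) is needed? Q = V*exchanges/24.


Daily recirculation volume = 280 m^3 * 14 = 3920 m^3/day
Flow rate Q = daily volume / 24 h = 3920 / 24 = 163.333 m^3/h

163.333 m^3/h


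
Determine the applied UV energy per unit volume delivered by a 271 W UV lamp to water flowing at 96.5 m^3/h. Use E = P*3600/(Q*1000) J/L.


Energy delivered per hour = 271 W * 3600 s = 975600 J/h
Volume treated per hour = 96.5 m^3/h * 1000 = 96500 L/h
dose = 975600 / 96500 = 10.1098 J/L

10.1098 J/L


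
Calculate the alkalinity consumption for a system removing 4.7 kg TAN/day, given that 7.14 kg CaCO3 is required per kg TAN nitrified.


Alkalinity factor: 7.14 kg CaCO3 consumed per kg TAN nitrified
alk = 4.7 kg TAN * 7.14 = 33.558 kg CaCO3/day

33.558 kg CaCO3/day


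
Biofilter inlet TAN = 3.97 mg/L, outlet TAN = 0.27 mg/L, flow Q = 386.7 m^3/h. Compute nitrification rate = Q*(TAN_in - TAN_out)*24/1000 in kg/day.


Concentration drop: TAN_in - TAN_out = 3.97 - 0.27 = 3.7 mg/L
Hourly TAN removed = Q * dTAN = 386.7 m^3/h * 3.7 mg/L = 1430.79 g/h  (m^3/h * mg/L = g/h)
Daily TAN removed = 1430.79 * 24 = 34338.96 g/day
Convert to kg/day: 34338.96 / 1000 = 34.33896 kg/day

34.33896 kg/day


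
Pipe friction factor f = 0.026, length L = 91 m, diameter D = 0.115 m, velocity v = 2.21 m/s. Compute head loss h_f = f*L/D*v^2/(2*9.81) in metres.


v^2 = 2.21^2 = 4.8841 m^2/s^2
L/D = 91/0.115 = 791.30435
h_f = f*(L/D)*v^2/(2g) = 0.026 * 791.30435 * 4.8841 / 19.62 = 5.12156 m

5.12156 m


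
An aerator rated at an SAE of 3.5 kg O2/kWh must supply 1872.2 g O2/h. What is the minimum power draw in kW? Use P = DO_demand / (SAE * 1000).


SAE in g O2/kWh = 3.5 * 1000 = 3500 g/kWh
P = DO_demand / SAE_g = 1872.2 / 3500 = 0.534914 kW

0.534914 kW


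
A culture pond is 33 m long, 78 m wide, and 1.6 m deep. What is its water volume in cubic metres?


Base area = L * W = 33 * 78 = 2574 m^2
Volume = area * depth = 2574 * 1.6 = 4118.4 m^3

4118.4 m^3


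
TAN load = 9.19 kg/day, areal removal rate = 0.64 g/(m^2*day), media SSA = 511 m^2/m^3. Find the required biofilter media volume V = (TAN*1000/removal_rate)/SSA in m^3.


A = 9.19*1000 / 0.64 = 14359.375 m^2
V = 14359.375 / 511 = 28.1005

28.1005 m^3


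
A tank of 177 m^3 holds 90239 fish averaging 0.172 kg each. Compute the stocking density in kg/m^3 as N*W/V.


Total biomass = 90239 fish * 0.172 kg = 15521.108 kg
Density = total biomass / volume = 15521.108 / 177 = 87.6899 kg/m^3

87.6899 kg/m^3


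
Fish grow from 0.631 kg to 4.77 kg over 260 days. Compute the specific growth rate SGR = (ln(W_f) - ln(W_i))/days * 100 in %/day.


ln(W_f) = ln(4.77) = 1.5623463
ln(W_i) = ln(0.631) = -0.46044942
ln(W_f) - ln(W_i) = 1.5623463 - -0.46044942 = 2.0227957
SGR = 2.0227957 / 260 * 100 = 0.777998 %/day

0.777998 %/day


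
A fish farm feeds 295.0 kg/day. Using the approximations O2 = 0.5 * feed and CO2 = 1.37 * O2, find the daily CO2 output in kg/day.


O2 = 295.0 * 0.5 = 147.5
CO2 = 147.5 * 1.37 = 202.075

202.075 kg/day


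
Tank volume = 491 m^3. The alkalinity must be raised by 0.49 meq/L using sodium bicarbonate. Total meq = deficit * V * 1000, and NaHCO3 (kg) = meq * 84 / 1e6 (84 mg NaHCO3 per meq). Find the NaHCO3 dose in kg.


Tank volume in L = 491 m^3 * 1000 = 491000 L
Total meq required = 0.49 meq/L * 491000 L = 240590 meq
NaHCO3 mass = 240590 meq * 84 mg/meq / 1e6 = 20.2096 kg

20.2096 kg


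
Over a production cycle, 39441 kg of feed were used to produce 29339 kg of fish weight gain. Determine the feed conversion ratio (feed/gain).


FCR = feed consumed / weight gained
FCR = 39441 kg / 29339 kg = 1.34432

1.34432


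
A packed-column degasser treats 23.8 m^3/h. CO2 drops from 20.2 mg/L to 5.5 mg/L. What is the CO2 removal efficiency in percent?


CO2_out / CO2_in = 5.5 / 20.2 = 0.27227723
Fraction remaining = 0.27227723
efficiency = (1 - 0.27227723) * 100 = 72.7723 %

72.7723 %


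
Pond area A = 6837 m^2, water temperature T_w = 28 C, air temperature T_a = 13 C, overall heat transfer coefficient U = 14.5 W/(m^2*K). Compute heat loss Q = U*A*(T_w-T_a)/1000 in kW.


Temperature difference dT = 28 - 13 = 15 K
Heat loss (W) = U * A * dT = 14.5 * 6837 * 15 = 1487047.5 W
Convert to kW: 1487047.5 / 1000 = 1487.0475 kW

1487.0475 kW


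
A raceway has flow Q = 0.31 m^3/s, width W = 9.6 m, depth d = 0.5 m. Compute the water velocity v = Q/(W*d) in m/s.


Cross-sectional area = W * d = 9.6 * 0.5 = 4.8 m^2
Velocity = Q / A = 0.31 / 4.8 = 0.0645833 m/s

0.0645833 m/s


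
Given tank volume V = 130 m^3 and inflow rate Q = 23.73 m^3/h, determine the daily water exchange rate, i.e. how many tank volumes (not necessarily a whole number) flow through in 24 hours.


Daily flow volume = 23.73 m^3/h * 24 h = 569.52 m^3/day
Exchanges = daily flow / tank volume = 569.52 / 130 = 4.38092 exchanges/day

4.38092 exchanges/day


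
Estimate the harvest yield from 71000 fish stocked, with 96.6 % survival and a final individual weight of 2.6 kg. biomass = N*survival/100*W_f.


Survivors = 71000 * 96.6/100 = 68586 fish
Harvest biomass = survivors * W_f = 68586 * 2.6 = 178323.6 kg

178323.6 kg


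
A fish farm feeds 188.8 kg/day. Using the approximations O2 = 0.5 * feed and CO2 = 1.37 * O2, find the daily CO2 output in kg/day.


O2 = 188.8 * 0.5 = 94.4
CO2 = 94.4 * 1.37 = 129.328

129.328 kg/day


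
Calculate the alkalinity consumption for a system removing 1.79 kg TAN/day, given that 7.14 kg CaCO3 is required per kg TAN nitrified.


Alkalinity factor: 7.14 kg CaCO3 consumed per kg TAN nitrified
alk = 1.79 kg TAN * 7.14 = 12.7806 kg CaCO3/day

12.7806 kg CaCO3/day


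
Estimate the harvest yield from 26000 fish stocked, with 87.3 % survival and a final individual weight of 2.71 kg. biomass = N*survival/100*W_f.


Survivors = 26000 * 87.3/100 = 22698 fish
Harvest biomass = survivors * W_f = 22698 * 2.71 = 61511.58 kg

61511.58 kg


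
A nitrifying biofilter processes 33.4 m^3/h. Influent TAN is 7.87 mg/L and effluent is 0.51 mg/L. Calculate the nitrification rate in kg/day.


Concentration drop: TAN_in - TAN_out = 7.87 - 0.51 = 7.36 mg/L
Hourly TAN removed = Q * dTAN = 33.4 m^3/h * 7.36 mg/L = 245.824 g/h  (m^3/h * mg/L = g/h)
Daily TAN removed = 245.824 * 24 = 5899.776 g/day
Convert to kg/day: 5899.776 / 1000 = 5.899776 kg/day

5.899776 kg/day


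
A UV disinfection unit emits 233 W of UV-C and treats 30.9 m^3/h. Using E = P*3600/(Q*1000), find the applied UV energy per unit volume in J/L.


Energy delivered per hour = 233 W * 3600 s = 838800 J/h
Volume treated per hour = 30.9 m^3/h * 1000 = 30900 L/h
dose = 838800 / 30900 = 27.1456 J/L

27.1456 J/L


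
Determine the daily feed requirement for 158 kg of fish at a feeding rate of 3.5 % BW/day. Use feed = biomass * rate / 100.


Feeding rate fraction = 3.5% / 100 = 0.035
Daily feed = 158 kg * 0.035 = 5.53 kg/day

5.53 kg/day


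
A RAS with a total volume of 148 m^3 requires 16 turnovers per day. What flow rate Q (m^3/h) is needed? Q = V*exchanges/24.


Daily recirculation volume = 148 m^3 * 16 = 2368 m^3/day
Flow rate Q = daily volume / 24 h = 2368 / 24 = 98.6667 m^3/h

98.6667 m^3/h


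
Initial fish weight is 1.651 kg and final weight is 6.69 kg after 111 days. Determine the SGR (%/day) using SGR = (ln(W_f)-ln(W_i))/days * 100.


ln(W_f) = ln(6.69) = 1.9006139
ln(W_i) = ln(1.651) = 0.50138116
ln(W_f) - ln(W_i) = 1.9006139 - 0.50138116 = 1.3992327
SGR = 1.3992327 / 111 * 100 = 1.26057 %/day

1.26057 %/day


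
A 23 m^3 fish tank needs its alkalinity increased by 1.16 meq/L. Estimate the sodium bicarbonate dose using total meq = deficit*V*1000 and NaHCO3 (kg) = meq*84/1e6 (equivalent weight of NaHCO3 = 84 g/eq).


Tank volume in L = 23 m^3 * 1000 = 23000 L
Total meq required = 1.16 meq/L * 23000 L = 26680 meq
NaHCO3 mass = 26680 meq * 84 mg/meq / 1e6 = 2.24112 kg

2.24112 kg


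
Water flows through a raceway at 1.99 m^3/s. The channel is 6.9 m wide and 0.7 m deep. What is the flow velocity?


Cross-sectional area = W * d = 6.9 * 0.7 = 4.83 m^2
Velocity = Q / A = 1.99 / 4.83 = 0.412008 m/s

0.412008 m/s


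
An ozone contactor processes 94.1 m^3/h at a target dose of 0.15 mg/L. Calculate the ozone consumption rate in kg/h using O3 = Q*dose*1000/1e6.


O3 demand (mg/h) = Q * dose * 1000 = 94.1 * 0.15 * 1000 = 14115 mg/h
Convert mg to kg: 14115 / 1e6 = 0.014115 kg/h

0.014115 kg/h


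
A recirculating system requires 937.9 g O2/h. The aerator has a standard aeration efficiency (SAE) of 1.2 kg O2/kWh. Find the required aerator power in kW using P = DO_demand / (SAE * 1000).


SAE in g O2/kWh = 1.2 * 1000 = 1200 g/kWh
P = DO_demand / SAE_g = 937.9 / 1200 = 0.781583 kW

0.781583 kW


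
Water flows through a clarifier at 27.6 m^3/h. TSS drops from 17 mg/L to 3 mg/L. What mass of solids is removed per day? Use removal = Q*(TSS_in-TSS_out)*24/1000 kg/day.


Concentration drop: TSS_in - TSS_out = 17 - 3 = 14 mg/L
Hourly solids removed = Q * dTSS = 27.6 m^3/h * 14 mg/L = 386.4 g/h  (m^3/h * mg/L = g/h)
Daily solids removed = 386.4 * 24 = 9273.6 g/day
Convert g to kg: 9273.6 / 1000 = 9.2736 kg/day

9.2736 kg/day


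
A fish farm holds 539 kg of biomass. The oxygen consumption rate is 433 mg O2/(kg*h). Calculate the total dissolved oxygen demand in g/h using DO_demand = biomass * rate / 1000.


Total O2 consumption (mg/h) = 539 kg * 433 mg/(kg*h) = 233387 mg/h
Convert to g/h: 233387 / 1000 = 233.387 g/h

233.387 g/h


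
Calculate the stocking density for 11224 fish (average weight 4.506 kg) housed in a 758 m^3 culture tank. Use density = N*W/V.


Total biomass = 11224 fish * 4.506 kg = 50575.344 kg
Density = total biomass / volume = 50575.344 / 758 = 66.7221 kg/m^3

66.7221 kg/m^3


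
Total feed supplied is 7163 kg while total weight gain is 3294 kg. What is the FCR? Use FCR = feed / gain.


FCR = feed consumed / weight gained
FCR = 7163 kg / 3294 kg = 2.17456

2.17456


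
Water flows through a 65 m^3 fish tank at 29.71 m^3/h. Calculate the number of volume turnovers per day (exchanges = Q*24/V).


Daily flow volume = 29.71 m^3/h * 24 h = 713.04 m^3/day
Exchanges = daily flow / tank volume = 713.04 / 65 = 10.9698 exchanges/day

10.9698 exchanges/day


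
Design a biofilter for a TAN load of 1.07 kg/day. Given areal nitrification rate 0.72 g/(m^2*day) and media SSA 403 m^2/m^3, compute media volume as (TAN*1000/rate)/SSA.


A = 1.07*1000 / 0.72 = 1486.1111 m^2
V = 1486.1111 / 403 = 3.68762

3.68762 m^3


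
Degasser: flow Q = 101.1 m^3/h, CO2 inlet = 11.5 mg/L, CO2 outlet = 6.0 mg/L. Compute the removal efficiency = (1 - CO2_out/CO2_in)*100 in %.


CO2_out / CO2_in = 6.0 / 11.5 = 0.52173913
Fraction remaining = 0.52173913
efficiency = (1 - 0.52173913) * 100 = 47.8261 %

47.8261 %


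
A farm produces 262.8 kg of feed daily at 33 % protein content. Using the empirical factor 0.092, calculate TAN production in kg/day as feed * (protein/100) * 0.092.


Protein in feed = 262.8 * 33/100 = 86.724 kg/day
TAN = protein * 0.092 = 86.724 * 0.092 = 7.978608 kg/day

7.978608 kg/day


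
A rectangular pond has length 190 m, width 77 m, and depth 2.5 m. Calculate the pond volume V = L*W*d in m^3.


Base area = L * W = 190 * 77 = 14630 m^2
Volume = area * depth = 14630 * 2.5 = 36575 m^3

36575 m^3


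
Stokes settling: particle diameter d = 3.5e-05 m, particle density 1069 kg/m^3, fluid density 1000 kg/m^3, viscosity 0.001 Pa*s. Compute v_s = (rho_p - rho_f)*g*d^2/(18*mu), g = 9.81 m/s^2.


Density difference: rho_p - rho_f = 1069 - 1000 = 69 kg/m^3
d^2 = (3.5e-05)^2 = 1.225e-09 m^2
Numerator = (rho_p - rho_f) * g * d^2 = 69 * 9.81 * 1.225e-09 = 8.2919025e-07
Denominator = 18 * mu = 18 * 0.001 = 0.018
v_s = 8.2919025e-07 / 0.018 = 4.60661e-05 m/s
Check: Re = rho_f * v_s * d / mu = 1000 * 4.60661e-05 * 3.5e-05 / 0.001 = 0.00161 < 1, so Stokes' law applies.

4.60661e-05 m/s


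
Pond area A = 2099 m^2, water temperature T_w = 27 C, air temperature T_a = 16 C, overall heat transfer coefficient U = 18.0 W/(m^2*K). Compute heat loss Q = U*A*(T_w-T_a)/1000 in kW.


Temperature difference dT = 27 - 16 = 11 K
Heat loss (W) = U * A * dT = 18.0 * 2099 * 11 = 415602 W
Convert to kW: 415602 / 1000 = 415.602 kW

415.602 kW


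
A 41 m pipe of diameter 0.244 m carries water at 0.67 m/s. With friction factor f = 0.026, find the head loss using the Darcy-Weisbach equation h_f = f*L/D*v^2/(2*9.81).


v^2 = 0.67^2 = 0.4489 m^2/s^2
L/D = 41/0.244 = 168.03279
h_f = f*(L/D)*v^2/(2g) = 0.026 * 168.03279 * 0.4489 / 19.62 = 0.0999581 m

0.0999581 m


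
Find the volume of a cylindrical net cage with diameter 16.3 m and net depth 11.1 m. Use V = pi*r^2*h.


r = d/2 = 16.3/2 = 8.15 m
Base area = pi*r^2 = pi*8.15^2 = 208.67244 m^2
Volume = 208.67244 * 11.1 = 2316.26 m^3

2316.26 m^3


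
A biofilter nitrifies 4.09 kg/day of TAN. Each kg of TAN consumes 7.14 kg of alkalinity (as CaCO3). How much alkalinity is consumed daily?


Alkalinity factor: 7.14 kg CaCO3 consumed per kg TAN nitrified
alk = 4.09 kg TAN * 7.14 = 29.2026 kg CaCO3/day

29.2026 kg CaCO3/day


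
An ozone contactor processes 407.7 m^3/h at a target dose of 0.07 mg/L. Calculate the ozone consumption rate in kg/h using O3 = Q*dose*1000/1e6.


O3 demand (mg/h) = Q * dose * 1000 = 407.7 * 0.07 * 1000 = 28539 mg/h
Convert mg to kg: 28539 / 1e6 = 0.028539 kg/h

0.028539 kg/h


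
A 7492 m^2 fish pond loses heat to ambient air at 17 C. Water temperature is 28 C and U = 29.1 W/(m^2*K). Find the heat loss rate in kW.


Temperature difference dT = 28 - 17 = 11 K
Heat loss (W) = U * A * dT = 29.1 * 7492 * 11 = 2398189.2 W
Convert to kW: 2398189.2 / 1000 = 2398.1892 kW

2398.1892 kW


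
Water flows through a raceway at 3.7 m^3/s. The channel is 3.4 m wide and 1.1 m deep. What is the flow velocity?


Cross-sectional area = W * d = 3.4 * 1.1 = 3.74 m^2
Velocity = Q / A = 3.7 / 3.74 = 0.989305 m/s

0.989305 m/s


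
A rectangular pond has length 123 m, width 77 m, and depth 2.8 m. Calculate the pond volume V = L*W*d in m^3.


Base area = L * W = 123 * 77 = 9471 m^2
Volume = area * depth = 9471 * 2.8 = 26518.8 m^3

26518.8 m^3


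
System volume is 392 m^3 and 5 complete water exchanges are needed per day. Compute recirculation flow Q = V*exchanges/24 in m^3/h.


Daily recirculation volume = 392 m^3 * 5 = 1960 m^3/day
Flow rate Q = daily volume / 24 h = 1960 / 24 = 81.6667 m^3/h

81.6667 m^3/h


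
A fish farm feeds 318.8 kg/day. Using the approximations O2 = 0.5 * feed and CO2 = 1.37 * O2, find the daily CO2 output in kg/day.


O2 = 318.8 * 0.5 = 159.4
CO2 = 159.4 * 1.37 = 218.378

218.378 kg/day


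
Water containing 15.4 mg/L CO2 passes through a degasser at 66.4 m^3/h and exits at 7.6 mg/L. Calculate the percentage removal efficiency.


CO2_out / CO2_in = 7.6 / 15.4 = 0.49350649
Fraction remaining = 0.49350649
efficiency = (1 - 0.49350649) * 100 = 50.6494 %

50.6494 %


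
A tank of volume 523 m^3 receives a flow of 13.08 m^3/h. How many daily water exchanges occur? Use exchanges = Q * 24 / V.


Daily flow volume = 13.08 m^3/h * 24 h = 313.92 m^3/day
Exchanges = daily flow / tank volume = 313.92 / 523 = 0.600229 exchanges/day

0.600229 exchanges/day


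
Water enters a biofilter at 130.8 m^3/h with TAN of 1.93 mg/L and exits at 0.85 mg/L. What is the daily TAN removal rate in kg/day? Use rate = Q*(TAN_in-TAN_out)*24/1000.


Concentration drop: TAN_in - TAN_out = 1.93 - 0.85 = 1.08 mg/L
Hourly TAN removed = Q * dTAN = 130.8 m^3/h * 1.08 mg/L = 141.264 g/h  (m^3/h * mg/L = g/h)
Daily TAN removed = 141.264 * 24 = 3390.336 g/day
Convert to kg/day: 3390.336 / 1000 = 3.390336 kg/day

3.390336 kg/day


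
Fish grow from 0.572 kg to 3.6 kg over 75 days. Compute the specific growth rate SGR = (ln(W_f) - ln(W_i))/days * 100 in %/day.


ln(W_f) = ln(3.6) = 1.2809338
ln(W_i) = ln(0.572) = -0.55861629
ln(W_f) - ln(W_i) = 1.2809338 - -0.55861629 = 1.8395501
SGR = 1.8395501 / 75 * 100 = 2.45273 %/day

2.45273 %/day


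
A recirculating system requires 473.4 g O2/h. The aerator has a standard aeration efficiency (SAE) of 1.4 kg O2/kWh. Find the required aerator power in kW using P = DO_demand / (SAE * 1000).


SAE in g O2/kWh = 1.4 * 1000 = 1400 g/kWh
P = DO_demand / SAE_g = 473.4 / 1400 = 0.338143 kW

0.338143 kW


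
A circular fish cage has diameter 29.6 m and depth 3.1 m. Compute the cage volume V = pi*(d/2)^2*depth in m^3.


r = d/2 = 29.6/2 = 14.8 m
Base area = pi*r^2 = pi*14.8^2 = 688.13445 m^2
Volume = 688.13445 * 3.1 = 2133.22 m^3

2133.22 m^3


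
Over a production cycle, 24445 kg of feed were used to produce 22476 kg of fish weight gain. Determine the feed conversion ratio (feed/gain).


FCR = feed consumed / weight gained
FCR = 24445 kg / 22476 kg = 1.0876

1.0876


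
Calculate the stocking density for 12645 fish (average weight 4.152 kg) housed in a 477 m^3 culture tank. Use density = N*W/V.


Total biomass = 12645 fish * 4.152 kg = 52502.04 kg
Density = total biomass / volume = 52502.04 / 477 = 110.067 kg/m^3

110.067 kg/m^3


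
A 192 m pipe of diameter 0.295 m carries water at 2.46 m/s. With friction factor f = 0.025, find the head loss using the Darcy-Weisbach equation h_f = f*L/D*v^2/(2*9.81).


v^2 = 2.46^2 = 6.0516 m^2/s^2
L/D = 192/0.295 = 650.84746
h_f = f*(L/D)*v^2/(2g) = 0.025 * 650.84746 * 6.0516 / 19.62 = 5.01869 m

5.01869 m


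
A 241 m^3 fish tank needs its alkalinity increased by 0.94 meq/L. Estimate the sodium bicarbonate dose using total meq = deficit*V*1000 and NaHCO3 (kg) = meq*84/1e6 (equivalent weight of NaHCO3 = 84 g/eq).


Tank volume in L = 241 m^3 * 1000 = 241000 L
Total meq required = 0.94 meq/L * 241000 L = 226540 meq
NaHCO3 mass = 226540 meq * 84 mg/meq / 1e6 = 19.0294 kg

19.0294 kg


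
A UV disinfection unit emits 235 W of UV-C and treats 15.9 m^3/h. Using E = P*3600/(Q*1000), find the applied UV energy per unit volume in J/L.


Energy delivered per hour = 235 W * 3600 s = 846000 J/h
Volume treated per hour = 15.9 m^3/h * 1000 = 15900 L/h
dose = 846000 / 15900 = 53.2075 J/L

53.2075 J/L


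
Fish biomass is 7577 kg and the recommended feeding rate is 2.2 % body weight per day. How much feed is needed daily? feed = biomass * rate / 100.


Feeding rate fraction = 2.2% / 100 = 0.022
Daily feed = 7577 kg * 0.022 = 166.694 kg/day

166.694 kg/day


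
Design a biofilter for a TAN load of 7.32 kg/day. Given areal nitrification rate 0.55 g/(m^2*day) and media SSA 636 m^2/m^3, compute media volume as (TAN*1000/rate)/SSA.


A = 7.32*1000 / 0.55 = 13309.091 m^2
V = 13309.091 / 636 = 20.9262

20.9262 m^3


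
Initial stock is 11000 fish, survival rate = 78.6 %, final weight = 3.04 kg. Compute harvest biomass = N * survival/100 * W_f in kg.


Survivors = 11000 * 78.6/100 = 8646 fish
Harvest biomass = survivors * W_f = 8646 * 3.04 = 26283.84 kg

26283.84 kg


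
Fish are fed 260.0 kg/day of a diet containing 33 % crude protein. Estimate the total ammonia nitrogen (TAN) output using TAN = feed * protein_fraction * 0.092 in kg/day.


Protein in feed = 260.0 * 33/100 = 85.8 kg/day
TAN = protein * 0.092 = 85.8 * 0.092 = 7.8936 kg/day

7.8936 kg/day


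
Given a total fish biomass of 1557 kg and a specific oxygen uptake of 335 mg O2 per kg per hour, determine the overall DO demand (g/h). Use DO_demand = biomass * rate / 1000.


Total O2 consumption (mg/h) = 1557 kg * 335 mg/(kg*h) = 521595 mg/h
Convert to g/h: 521595 / 1000 = 521.595 g/h

521.595 g/h


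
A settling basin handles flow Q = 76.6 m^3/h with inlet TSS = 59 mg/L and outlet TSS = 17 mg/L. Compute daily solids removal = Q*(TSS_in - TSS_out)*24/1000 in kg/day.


Concentration drop: TSS_in - TSS_out = 59 - 17 = 42 mg/L
Hourly solids removed = Q * dTSS = 76.6 m^3/h * 42 mg/L = 3217.2 g/h  (m^3/h * mg/L = g/h)
Daily solids removed = 3217.2 * 24 = 77212.8 g/day
Convert g to kg: 77212.8 / 1000 = 77.2128 kg/day

77.2128 kg/day


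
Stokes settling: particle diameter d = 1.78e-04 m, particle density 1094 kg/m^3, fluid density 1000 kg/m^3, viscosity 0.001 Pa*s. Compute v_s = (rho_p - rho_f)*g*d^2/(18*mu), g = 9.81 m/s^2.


Density difference: rho_p - rho_f = 1094 - 1000 = 94 kg/m^3
d^2 = (1.78e-04)^2 = 3.1684e-08 m^2
Numerator = (rho_p - rho_f) * g * d^2 = 94 * 9.81 * 3.1684e-08 = 2.9217084e-05
Denominator = 18 * mu = 18 * 0.001 = 0.018
v_s = 2.9217084e-05 / 0.018 = 0.00162317 m/s
Check: Re = rho_f * v_s * d / mu = 1000 * 0.00162317 * 1.78e-04 / 0.001 = 0.289 < 1, so Stokes' law applies.

0.00162317 m/s


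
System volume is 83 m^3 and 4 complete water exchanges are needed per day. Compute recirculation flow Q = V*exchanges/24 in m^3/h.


Daily recirculation volume = 83 m^3 * 4 = 332 m^3/day
Flow rate Q = daily volume / 24 h = 332 / 24 = 13.8333 m^3/h

13.8333 m^3/h


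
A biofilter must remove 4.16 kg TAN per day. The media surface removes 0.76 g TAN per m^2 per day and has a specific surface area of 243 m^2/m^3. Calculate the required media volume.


A = 4.16*1000 / 0.76 = 5473.6842 m^2
V = 5473.6842 / 243 = 22.5254

22.5254 m^3


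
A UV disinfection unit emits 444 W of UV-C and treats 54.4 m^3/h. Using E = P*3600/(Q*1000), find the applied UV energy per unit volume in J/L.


Energy delivered per hour = 444 W * 3600 s = 1598400 J/h
Volume treated per hour = 54.4 m^3/h * 1000 = 54400 L/h
dose = 1598400 / 54400 = 29.3824 J/L

29.3824 J/L


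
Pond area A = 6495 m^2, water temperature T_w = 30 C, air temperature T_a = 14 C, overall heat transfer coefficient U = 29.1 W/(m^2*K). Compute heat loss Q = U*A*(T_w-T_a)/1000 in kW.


Temperature difference dT = 30 - 14 = 16 K
Heat loss (W) = U * A * dT = 29.1 * 6495 * 16 = 3024072 W
Convert to kW: 3024072 / 1000 = 3024.072 kW

3024.072 kW


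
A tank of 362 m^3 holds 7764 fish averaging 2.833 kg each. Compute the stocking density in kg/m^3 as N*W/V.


Total biomass = 7764 fish * 2.833 kg = 21995.412 kg
Density = total biomass / volume = 21995.412 / 362 = 60.7608 kg/m^3

60.7608 kg/m^3


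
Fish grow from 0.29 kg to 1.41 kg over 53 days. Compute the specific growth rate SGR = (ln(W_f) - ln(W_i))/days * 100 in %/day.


ln(W_f) = ln(1.41) = 0.3435897
ln(W_i) = ln(0.29) = -1.2378744
ln(W_f) - ln(W_i) = 0.3435897 - -1.2378744 = 1.5814641
SGR = 1.5814641 / 53 * 100 = 2.98389 %/day

2.98389 %/day


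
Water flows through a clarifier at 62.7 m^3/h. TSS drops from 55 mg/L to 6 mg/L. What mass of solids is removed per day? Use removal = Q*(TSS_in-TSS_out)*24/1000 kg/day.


Concentration drop: TSS_in - TSS_out = 55 - 6 = 49 mg/L
Hourly solids removed = Q * dTSS = 62.7 m^3/h * 49 mg/L = 3072.3 g/h  (m^3/h * mg/L = g/h)
Daily solids removed = 3072.3 * 24 = 73735.2 g/day
Convert g to kg: 73735.2 / 1000 = 73.7352 kg/day

73.7352 kg/day


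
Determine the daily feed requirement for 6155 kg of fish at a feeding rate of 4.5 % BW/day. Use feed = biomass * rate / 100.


Feeding rate fraction = 4.5% / 100 = 0.045
Daily feed = 6155 kg * 0.045 = 276.975 kg/day

276.975 kg/day


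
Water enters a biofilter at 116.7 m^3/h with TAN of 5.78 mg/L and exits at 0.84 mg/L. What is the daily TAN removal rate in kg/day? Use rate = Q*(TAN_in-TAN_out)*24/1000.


Concentration drop: TAN_in - TAN_out = 5.78 - 0.84 = 4.94 mg/L
Hourly TAN removed = Q * dTAN = 116.7 m^3/h * 4.94 mg/L = 576.498 g/h  (m^3/h * mg/L = g/h)
Daily TAN removed = 576.498 * 24 = 13835.952 g/day
Convert to kg/day: 13835.952 / 1000 = 13.835952 kg/day

13.835952 kg/day


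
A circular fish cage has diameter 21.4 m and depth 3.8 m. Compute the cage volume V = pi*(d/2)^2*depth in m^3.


r = d/2 = 21.4/2 = 10.7 m
Base area = pi*r^2 = pi*10.7^2 = 359.68094 m^2
Volume = 359.68094 * 3.8 = 1366.79 m^3

1366.79 m^3


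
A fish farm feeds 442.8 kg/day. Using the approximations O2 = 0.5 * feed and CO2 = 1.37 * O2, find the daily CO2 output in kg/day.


O2 = 442.8 * 0.5 = 221.4
CO2 = 221.4 * 1.37 = 303.318

303.318 kg/day


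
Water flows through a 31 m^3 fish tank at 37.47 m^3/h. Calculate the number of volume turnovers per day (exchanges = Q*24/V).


Daily flow volume = 37.47 m^3/h * 24 h = 899.28 m^3/day
Exchanges = daily flow / tank volume = 899.28 / 31 = 29.009 exchanges/day

29.009 exchanges/day
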